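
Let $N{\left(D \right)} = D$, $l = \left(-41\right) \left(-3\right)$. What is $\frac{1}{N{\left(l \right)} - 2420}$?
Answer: $- \frac{1}{2297} \approx -0.00043535$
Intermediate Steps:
$l = 123$
$\frac{1}{N{\left(l \right)} - 2420} = \frac{1}{123 - 2420} = \frac{1}{-2297} = - \frac{1}{2297}$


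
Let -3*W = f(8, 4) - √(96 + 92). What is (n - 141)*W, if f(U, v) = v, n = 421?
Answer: -1120/3 + 560*√47/3 ≈ 906.39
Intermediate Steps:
W = -4/3 + 2*√47/3 (W = -(4 - √(96 + 92))/3 = -(4 - √188)/3 = -(4 - 2*√47)/3 = -4/3 + 2*√47/3 ≈ 3.2371)
(n - 141)*W = (421 - 141)*(-4/3 + 2*√47/3) = 280*(-4/3 + 2*√47/3) = -1120/3 + 560*√47/3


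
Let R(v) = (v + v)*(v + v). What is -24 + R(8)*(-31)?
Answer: -7960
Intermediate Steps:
R(v) = 4*v² (R(v) = (2*v)*(2*v) = 4*v²)
-24 + R(8)*(-31) = -24 + (4*8²)*(-31) = -24 + (4*64)*(-31) = -24 + 256*(-31) = -24 - 7936 = -7960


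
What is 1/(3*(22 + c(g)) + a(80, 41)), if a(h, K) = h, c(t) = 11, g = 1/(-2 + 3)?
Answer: 1/179 ≈ 0.0055866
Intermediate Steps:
g = 1 (g = 1/1 = 1)
1/(3*(22 + c(g)) + a(80, 41)) = 1/(3*(22 + 11) + 80) = 1/(3*33 + 80) = 1/(99 + 80) = 1/179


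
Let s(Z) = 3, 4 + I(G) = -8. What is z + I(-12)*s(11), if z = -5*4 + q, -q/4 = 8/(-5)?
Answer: -248/5 ≈ -49.600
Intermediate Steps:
I(G) = -12 (I(G) = -4 - 8 = -12)
q = 32/5 (q = -32/(-5) = -32*(-1)/5 = -4*(-8/5) = 32/5 ≈ 6.4000)
z = -68/5 (z = -5*4 + 32/5 = -20 + 32/5 = -68/5 ≈ -13.600)
z + I(-12)*s(11) = -68/5 - 12*3 = -68/5 - 36 = -248/5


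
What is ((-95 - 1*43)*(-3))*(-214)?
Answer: -88596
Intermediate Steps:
((-95 - 1*43)*(-3))*(-214) = ((-95 - 43)*(-3))*(-214) = -138*(-3)*(-214) = 414*(-214) = -88596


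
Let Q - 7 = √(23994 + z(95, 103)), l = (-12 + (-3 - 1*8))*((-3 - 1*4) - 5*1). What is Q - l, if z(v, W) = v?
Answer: -269 + √24089 ≈ -113.79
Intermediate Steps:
l = 276 (l = (-12 + (-3 - 8))*((-3 - 4) - 5) = (-12 - 11)*(-7 - 5) = -23*(-12) = 276)
Q = 7 + √24089 (Q = 7 + √(23994 + 95) = 7 + √24089 ≈ 162.21)
Q - l = (7 + √24089) - 1*276 = (7 + √24089) - 276 = -269 + √24089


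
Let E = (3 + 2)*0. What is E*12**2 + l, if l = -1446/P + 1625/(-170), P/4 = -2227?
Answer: -20926/2227 ≈ -9.3965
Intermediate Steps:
P = -8908 (P = 4*(-2227) = -8908)
l = -20926/2227 (l = -1446/(-8908) + 1625/(-170) = -1446*(-1/8908) + 1625*(-1/170) = 723/4454 - 325/34 = -20926/2227 ≈ -9.3965)
E = 0 (E = 5*0 = 0)
E*12**2 + l = 0*12**2 - 20926/2227 = 0*144 - 20926/2227 = 0 - 20926/2227 = -20926/2227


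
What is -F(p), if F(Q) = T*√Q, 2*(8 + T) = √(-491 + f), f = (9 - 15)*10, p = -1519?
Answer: 7*√17081/2 + 56*I*√31 ≈ 457.43 + 311.79*I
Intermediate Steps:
f = -60 (f = -6*10 = -60)
T = -8 + I*√551/2 (T = -8 + √(-491 - 60)/2 = -8 + √(-551)/2 = -8 + (I*√551)/2 = -8 + I*√551/2 ≈ -8.0 + 11.737*I)
F(Q) = √Q*(-8 + I*√551/2) (F(Q) = (-8 + I*√551/2)*√Q = √Q*(-8 + I*√551/2))
-F(p) = -√(-1519)*(-16 + I*√551)/2 = -7*I*√31*(-16 + I*√551)/2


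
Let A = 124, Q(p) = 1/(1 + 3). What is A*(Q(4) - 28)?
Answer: -3441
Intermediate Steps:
Q(p) = 1/4
A*(Q(4) - 28) = 124*(1/4 - 28) = 124*(-111/4) = -3441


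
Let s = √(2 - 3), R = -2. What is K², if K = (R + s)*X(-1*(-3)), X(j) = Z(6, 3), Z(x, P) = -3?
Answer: 27 - 36*I ≈ 27.0 - 36.0*I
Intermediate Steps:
X(j) = -3
s = I (s = √(-1) = I ≈ 1.0*I)
K = 6 - 3*I (K = (-2 + I)*(-3) = 6 - 3*I ≈ 6.0 - 3.0*I)
K² = (6 - 3*I)²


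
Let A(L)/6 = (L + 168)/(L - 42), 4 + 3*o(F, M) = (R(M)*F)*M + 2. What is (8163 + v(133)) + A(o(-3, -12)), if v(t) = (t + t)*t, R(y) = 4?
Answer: 175133/4 ≈ 43783.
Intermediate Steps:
v(t) = 2*t² (v(t) = (2*t)*t = 2*t²)
o(F, M) = -⅔ + 4*F*M/3 (o(F, M) = -4/3 + ((4*F)*M + 2)/3 = -4/3 + (4*F*M + 2)/3 = -4/3 + (2 + 4*F*M)/3 = -4/3 + (⅔ + 4*F*M/3) = -⅔ + 4*F*M/3)
A(L) = 6*(168 + L)/(-42 + L) (A(L) = 6*((L + 168)/(L - 42)) = 6*((168 + L)/(-42 + L)) = 6*(168 + L)/(-42 + L))
(8163 + v(133)) + A(o(-3, -12)) = (8163 + 2*133²) + 6*(168 + (-⅔ + (4/3)*(-3)*(-12)))/(-42 + (-⅔ + (4/3)*(-3)*(-12))) = (8163 + 2*17689) + 6*(168 + (-⅔ + 48))/(-42 + (-⅔ + 48)) = (8163 + 35378) + 6*(168 + 142/3)/(-42 + 142/3) = 43541 + 6*(646/3)/(16/3) = 43541 + 6*(3/16)*(646/3) = 43541 + 969/4 = 175133/4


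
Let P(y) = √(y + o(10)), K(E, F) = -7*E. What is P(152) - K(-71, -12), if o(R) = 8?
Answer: -497 + 4*√10 ≈ -484.35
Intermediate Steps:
P(y) = √(8 + y) (P(y) = √(y + 8) = √(8 + y))
P(152) - K(-71, -12) = √(8 + 152) - (-7)*(-71) = √160 - 1*497 = 4*√10 - 497 = -497 + 4*√10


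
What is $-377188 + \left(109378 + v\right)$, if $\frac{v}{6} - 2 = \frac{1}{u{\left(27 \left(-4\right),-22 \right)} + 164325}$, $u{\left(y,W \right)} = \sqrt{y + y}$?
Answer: $\frac{4 \left(- 133899 \sqrt{6} + 3667158862 i\right)}{- 54775 i + 2 \sqrt{6}} \approx -2.678 \cdot 10^{5} - 7.4506 \cdot 10^{-9} i$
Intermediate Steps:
$u{\left(y,W \right)} = \sqrt{2} \sqrt{y}$ ($u{\left(y,W \right)} = \sqrt{2 y} = \sqrt{2} \sqrt{y}$)
$v = 12 + \frac{6}{164325 + 6 i \sqrt{6}}$ ($v = 12 + \frac{6}{\sqrt{2} \sqrt{27 \left(-4\right)} + 164325} = 12 + \frac{6}{\sqrt{2} \sqrt{-108} + 164325} = 12 + \frac{6}{\sqrt{2} \cdot 6 i \sqrt{3} + 164325} = 12 + \frac{6}{6 i \sqrt{6} + 164325} = 12 + \frac{6}{164325 + 6 i \sqrt{6}} \approx 12.0 - 3.2657 \cdot 10^{-9} i$)
$-377188 + \left(109378 + v\right) = -377188 + \left(109378 + \left(\frac{36003717338}{3000300649} - \frac{4 i \sqrt{6}}{3000300649}\right)\right) = -377188 + \left(\frac{328202888103660}{3000300649} - \frac{4 i \sqrt{6}}{3000300649}\right) = - \frac{803474513091352}{3000300649} - \frac{4 i \sqrt{6}}{3000300649}$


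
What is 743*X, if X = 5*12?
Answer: 44580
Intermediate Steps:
X = 60
743*X = 743*60 = 44580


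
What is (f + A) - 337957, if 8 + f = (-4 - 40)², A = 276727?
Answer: -59302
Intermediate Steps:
f = 1928 (f = -8 + (-4 - 40)² = -8 + (-44)² = -8 + 1936 = 1928)
(f + A) - 337957 = (1928 + 276727) - 337957 = 278655 - 337957 = -59302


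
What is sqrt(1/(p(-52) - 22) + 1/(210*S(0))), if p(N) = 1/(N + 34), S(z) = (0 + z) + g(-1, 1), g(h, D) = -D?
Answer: I*sqrt(348236490)/83370 ≈ 0.22383*I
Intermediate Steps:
S(z) = -1 + z (S(z) = (0 + z) - 1*1 = z - 1 = -1 + z)
p(N) = 1/(34 + N)
sqrt(1/(p(-52) - 22) + 1/(210*S(0))) = sqrt(1/(1/(34 - 52) - 22) + 1/(210*(-1 + 0))) = sqrt(1/(1/(-18) - 22) + 1/(210*(-1))) = sqrt(1/(-1/18 - 22) + 1/(-210)) = sqrt(1/(-397/18) - 1/210) = sqrt(-18/397 - 1/210) = sqrt(-4177/83370) = I*sqrt(348236490)/83370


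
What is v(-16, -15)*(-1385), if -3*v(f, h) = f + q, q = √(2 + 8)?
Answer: -22160/3 + 1385*√10/3 ≈ -5926.8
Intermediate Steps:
q = √10 ≈ 3.1623
v(f, h) = -f/3 - √10/3 (v(f, h) = -(f + √10)/3 = -f/3 - √10/3)
v(-16, -15)*(-1385) = (-⅓*(-16) - √10/3)*(-1385) = (16/3 - √10/3)*(-1385) = -22160/3 + 1385*√10/3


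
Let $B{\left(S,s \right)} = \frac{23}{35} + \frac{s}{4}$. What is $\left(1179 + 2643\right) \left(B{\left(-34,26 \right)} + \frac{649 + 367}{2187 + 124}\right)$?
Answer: $\frac{335498163}{11555} \approx 29035.0$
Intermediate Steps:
$B{\left(S,s \right)} = \frac{23}{35} + \frac{s}{4}$ ($B{\left(S,s \right)} = 23 \cdot \frac{1}{35} + s \frac{1}{4} = \frac{23}{35} + \frac{s}{4}$)
$\left(1179 + 2643\right) \left(B{\left(-34,26 \right)} + \frac{649 + 367}{2187 + 124}\right) = \left(1179 + 2643\right) \left(\left(\frac{23}{35} + \frac{1}{4} \cdot 26\right) + \frac{649 + 367}{2187 + 124}\right) = 3822 \left(\left(\frac{23}{35} + \frac{13}{2}\right) + \frac{1016}{2311}\right) = 3822 \left(\frac{501}{70} + 1016 \cdot \frac{1}{2311}\right) = 3822 \left(\frac{501}{70} + \frac{1016}{2311}\right) = 3822 \cdot \frac{1228931}{161770} = \frac{335498163}{11555}$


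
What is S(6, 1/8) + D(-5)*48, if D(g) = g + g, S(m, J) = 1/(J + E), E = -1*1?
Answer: -3368/7 ≈ -481.14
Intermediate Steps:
E = -1
S(m, J) = 1/(-1 + J) (S(m, J) = 1/(J - 1) = 1/(-1 + J))
D(g) = 2*g
S(6, 1/8) + D(-5)*48 = 1/(-1 + 1/8) + (2*(-5))*48 = 1/(-1 + 1*(⅛)) - 10*48 = 1/(-1 + ⅛) - 480 = 1/(-7/8) - 480 = -8/7 - 480 = -3368/7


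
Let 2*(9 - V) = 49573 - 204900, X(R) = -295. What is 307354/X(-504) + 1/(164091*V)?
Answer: -1566934729373648/1503952267305 ≈ -1041.9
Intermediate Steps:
V = 155345/2 (V = 9 - (49573 - 204900)/2 = 9 - 1/2*(-155327) = 9 + 155327/2 = 155345/2 ≈ 77673.)
307354/X(-504) + 1/(164091*V) = 307354/(-295) + 1/(164091*(155345/2)) = 307354*(-1/295) + (1/164091)*(2/155345) = -307354/295 + 2/25490716395 = -1566934729373648/1503952267305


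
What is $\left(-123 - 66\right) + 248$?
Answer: $59$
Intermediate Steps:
$\left(-123 - 66\right) + 248 = -189 + 248 = 59$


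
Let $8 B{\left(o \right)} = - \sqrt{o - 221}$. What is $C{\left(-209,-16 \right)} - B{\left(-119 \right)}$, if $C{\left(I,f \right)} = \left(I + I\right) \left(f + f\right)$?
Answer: $13376 + \frac{i \sqrt{85}}{4} \approx 13376.0 + 2.3049 i$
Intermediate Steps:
$C{\left(I,f \right)} = 4 I f$ ($C{\left(I,f \right)} = 2 I 2 f = 4 I f$)
$B{\left(o \right)} = - \frac{\sqrt{-221 + o}}{8}$ ($B{\left(o \right)} = \frac{\left(-1\right) \sqrt{o - 221}}{8} = \frac{\left(-1\right) \sqrt{-221 + o}}{8} = - \frac{\sqrt{-221 + o}}{8}$)
$C{\left(-209,-16 \right)} - B{\left(-119 \right)} = 4 \left(-209\right) \left(-16\right) - - \frac{\sqrt{-221 - 119}}{8} = 13376 - - \frac{\sqrt{-340}}{8} = 13376 - - \frac{2 i \sqrt{85}}{8} = 13376 - - \frac{i \sqrt{85}}{4} = 13376 + \frac{i \sqrt{85}}{4}$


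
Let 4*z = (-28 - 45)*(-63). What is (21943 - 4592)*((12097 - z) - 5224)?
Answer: 397216443/4 ≈ 9.9304e+7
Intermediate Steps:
z = 4599/4 (z = ((-28 - 45)*(-63))/4 = (-73*(-63))/4 = (¼)*4599 = 4599/4 ≈ 1149.8)
(21943 - 4592)*((12097 - z) - 5224) = (21943 - 4592)*((12097 - 1*4599/4) - 5224) = 17351*((12097 - 4599/4) - 5224) = 17351*(43789/4 - 5224) = 17351*(22893/4) = 397216443/4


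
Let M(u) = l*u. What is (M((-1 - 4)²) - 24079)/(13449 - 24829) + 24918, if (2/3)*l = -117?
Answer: 567190613/22760 ≈ 24921.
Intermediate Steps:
l = -351/2 (l = (3/2)*(-117) = -351/2 ≈ -175.50)
M(u) = -351*u/2
(M((-1 - 4)²) - 24079)/(13449 - 24829) + 24918 = (-351*(-1 - 4)²/2 - 24079)/(13449 - 24829) + 24918 = (-351/2*(-5)² - 24079)/(-11380) + 24918 = (-351/2*25 - 24079)*(-1/11380) + 24918 = (-8775/2 - 24079)*(-1/11380) + 24918 = -56933/2*(-1/11380) + 24918 = 56933/22760 + 24918 = 567190613/22760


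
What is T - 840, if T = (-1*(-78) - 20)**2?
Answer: 2524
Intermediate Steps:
T = 3364 (T = (78 - 20)**2 = 58**2 = 3364)
T - 840 = 3364 - 840 = 2524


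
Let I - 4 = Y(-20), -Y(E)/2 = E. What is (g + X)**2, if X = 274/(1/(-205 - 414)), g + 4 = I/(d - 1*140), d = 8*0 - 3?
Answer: 4861733944356/169 ≈ 2.8768e+10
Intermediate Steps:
Y(E) = -2*E
I = 44 (I = 4 - 2*(-20) = 4 + 40 = 44)
d = -3 (d = 0 - 3 = -3)
g = -56/13 (g = -4 + 44/(-3 - 1*140) = -4 + 44/(-3 - 140) = -4 + 44/(-143) = -4 + 44*(-1/143) = -4 - 4/13 = -56/13 ≈ -4.3077)
X = -169606 (X = 274/(1/(-619)) = 274/(-1/619) = 274*(-619) = -169606)
(g + X)**2 = (-56/13 - 169606)**2 = (-2204934/13)**2 = 4861733944356/169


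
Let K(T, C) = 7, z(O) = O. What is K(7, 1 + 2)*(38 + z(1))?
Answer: 273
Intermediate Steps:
K(7, 1 + 2)*(38 + z(1)) = 7*(38 + 1) = 7*39 = 273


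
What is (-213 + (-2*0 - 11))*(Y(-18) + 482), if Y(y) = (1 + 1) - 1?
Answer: -108192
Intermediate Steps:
Y(y) = 1 (Y(y) = 2 - 1 = 1)
(-213 + (-2*0 - 11))*(Y(-18) + 482) = (-213 + (-2*0 - 11))*(1 + 482) = (-213 + (0 - 11))*483 = (-213 - 11)*483 = -224*483 = -108192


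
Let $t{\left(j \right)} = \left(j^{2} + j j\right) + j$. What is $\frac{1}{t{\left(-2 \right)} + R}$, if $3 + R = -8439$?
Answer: $- \frac{1}{8436} \approx -0.00011854$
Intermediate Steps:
$t{\left(j \right)} = j + 2 j^{2}$ ($t{\left(j \right)} = \left(j^{2} + j^{2}\right) + j = 2 j^{2} + j = j + 2 j^{2}$)
$R = -8442$ ($R = -3 - 8439 = -8442$)
$\frac{1}{t{\left(-2 \right)} + R} = \frac{1}{- 2 \left(1 + 2 \left(-2\right)\right) - 8442} = \frac{1}{- 2 \left(1 - 4\right) - 8442} = \frac{1}{\left(-2\right) \left(-3\right) - 8442} = \frac{1}{6 - 8442} = \frac{1}{-8436} = - \frac{1}{8436}$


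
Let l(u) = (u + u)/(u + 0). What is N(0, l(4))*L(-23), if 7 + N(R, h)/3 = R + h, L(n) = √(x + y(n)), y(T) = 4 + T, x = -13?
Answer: -60*I*√2 ≈ -84.853*I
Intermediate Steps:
l(u) = 2 (l(u) = (2*u)/u = 2)
L(n) = √(-9 + n) (L(n) = √(-13 + (4 + n)) = √(-9 + n))
N(R, h) = -21 + 3*R + 3*h (N(R, h) = -21 + 3*(R + h) = -21 + (3*R + 3*h) = -21 + 3*R + 3*h)
N(0, l(4))*L(-23) = (-21 + 3*0 + 3*2)*√(-9 - 23) = (-21 + 0 + 6)*√(-32) = -60*I*√2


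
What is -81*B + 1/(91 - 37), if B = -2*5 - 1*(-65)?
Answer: -240569/54 ≈ -4455.0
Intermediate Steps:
B = 55 (B = -10 + 65 = 55)
-81*B + 1/(91 - 37) = -81*55 + 1/(91 - 37) = -4455 + 1/54 = -240569/54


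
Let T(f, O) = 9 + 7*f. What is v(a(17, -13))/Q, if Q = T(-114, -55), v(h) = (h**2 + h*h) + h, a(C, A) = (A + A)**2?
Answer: -304876/263 ≈ -1159.2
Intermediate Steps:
a(C, A) = 4*A**2 (a(C, A) = (2*A)**2 = 4*A**2)
v(h) = h + 2*h**2 (v(h) = (h**2 + h**2) + h = 2*h**2 + h = h + 2*h**2)
Q = -789 (Q = 9 + 7*(-114) = 9 - 798 = -789)
v(a(17, -13))/Q = ((4*(-13)**2)*(1 + 2*(4*(-13)**2)))/(-789) = ((4*169)*(1 + 2*(4*169)))*(-1/789) = (676*(1 + 2*676))*(-1/789) = (676*(1 + 1352))*(-1/789) = (676*1353)*(-1/789) = 914628*(-1/789) = -304876/263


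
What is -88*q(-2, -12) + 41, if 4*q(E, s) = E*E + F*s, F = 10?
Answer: 2593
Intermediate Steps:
q(E, s) = E²/4 + 5*s/2 (q(E, s) = (E*E + 10*s)/4 = (E² + 10*s)/4 = E²/4 + 5*s/2)
-88*q(-2, -12) + 41 = -88*((¼)*(-2)² + (5/2)*(-12)) + 41 = -88*((¼)*4 - 30) + 41 = -88*(1 - 30) + 41 = -88*(-29) + 41 = 2552 + 41 = 2593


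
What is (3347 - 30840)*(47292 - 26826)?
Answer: -562671738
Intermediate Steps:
(3347 - 30840)*(47292 - 26826) = -27493*20466 = -562671738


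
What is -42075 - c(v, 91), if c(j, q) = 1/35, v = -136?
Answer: -1472626/35 ≈ -42075.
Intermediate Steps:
c(j, q) = 1/35
-42075 - c(v, 91) = -42075 - 1*1/35 = -42075 - 1/35 = -1472626/35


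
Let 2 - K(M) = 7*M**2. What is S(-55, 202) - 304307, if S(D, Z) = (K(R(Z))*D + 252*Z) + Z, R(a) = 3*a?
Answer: 141132549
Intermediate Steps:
K(M) = 2 - 7*M**2
S(D, Z) = 253*Z + D*(2 - 63*Z**2) (S(D, Z) = ((2 - 7*9*Z**2)*D + 252*Z) + Z = ((2 - 63*Z**2)*D + 252*Z) + Z = (D*(2 - 63*Z**2) + 252*Z) + Z = (252*Z + D*(2 - 63*Z**2)) + Z = 253*Z + D*(2 - 63*Z**2))
S(-55, 202) - 304307 = (253*202 - 1*(-55)*(-2 + 63*202**2)) - 304307 = (51106 - 1*(-55)*(-2 + 63*40804)) - 304307 = (51106 - 1*(-55)*(-2 + 2570652)) - 304307 = (51106 - 1*(-55)*2570650) - 304307 = (51106 + 141385750) - 304307 = 141436856 - 304307 = 141132549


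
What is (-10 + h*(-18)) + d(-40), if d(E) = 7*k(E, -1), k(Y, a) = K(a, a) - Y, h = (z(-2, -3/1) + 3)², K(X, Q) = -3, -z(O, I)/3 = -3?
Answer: -2343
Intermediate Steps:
z(O, I) = 9 (z(O, I) = -3*(-3) = 9)
h = 144 (h = (9 + 3)² = 12² = 144)
k(Y, a) = -3 - Y
d(E) = -21 - 7*E (d(E) = 7*(-3 - E) = -21 - 7*E)
(-10 + h*(-18)) + d(-40) = (-10 + 144*(-18)) + (-21 - 7*(-40)) = (-10 - 2592) + (-21 + 280) = -2602 + 259 = -2343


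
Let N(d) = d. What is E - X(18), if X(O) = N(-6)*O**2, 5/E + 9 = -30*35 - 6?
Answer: 414071/213 ≈ 1944.0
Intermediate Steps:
E = -1/213 (E = 5/(-9 + (-30*35 - 6)) = 5/(-9 + (-1050 - 6)) = 5/(-9 - 1056) = 5/(-1065) = 5*(-1/1065) = -1/213 ≈ -0.0046948)
X(O) = -6*O**2
E - X(18) = -1/213 - (-6)*18**2 = -1/213 - (-6)*324 = -1/213 - 1*(-1944) = -1/213 + 1944 = 414071/213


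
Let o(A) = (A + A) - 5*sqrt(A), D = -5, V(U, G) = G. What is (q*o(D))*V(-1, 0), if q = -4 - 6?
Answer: 0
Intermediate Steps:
q = -10
o(A) = -5*sqrt(A) + 2*A (o(A) = 2*A - 5*sqrt(A) = -5*sqrt(A) + 2*A)
(q*o(D))*V(-1, 0) = -10*(-5*I*sqrt(5) + 2*(-5))*0 = -10*(-5*I*sqrt(5) - 10)*0 = -10*(-10 - 5*I*sqrt(5))*0 = (100 + 50*I*sqrt(5))*0 = 0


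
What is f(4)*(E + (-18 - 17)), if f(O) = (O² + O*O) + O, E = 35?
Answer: 0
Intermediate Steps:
f(O) = O + 2*O² (f(O) = (O² + O²) + O = 2*O² + O = O + 2*O²)
f(4)*(E + (-18 - 17)) = (4*(1 + 2*4))*(35 + (-18 - 17)) = (4*(1 + 8))*(35 - 35) = (4*9)*0 = 36*0 = 0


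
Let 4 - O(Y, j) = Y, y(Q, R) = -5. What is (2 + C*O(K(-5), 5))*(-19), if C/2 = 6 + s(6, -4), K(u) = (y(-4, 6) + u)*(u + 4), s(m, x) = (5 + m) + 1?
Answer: 4066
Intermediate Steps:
s(m, x) = 6 + m
K(u) = (-5 + u)*(4 + u) (K(u) = (-5 + u)*(u + 4) = (-5 + u)*(4 + u))
O(Y, j) = 4 - Y
C = 36 (C = 2*(6 + (6 + 6)) = 2*(6 + 12) = 2*18 = 36)
(2 + C*O(K(-5), 5))*(-19) = (2 + 36*(4 - (-20 + (-5)**2 - 1*(-5))))*(-19) = (2 + 36*(4 - (-20 + 25 + 5)))*(-19) = (2 + 36*(4 - 1*10))*(-19) = (2 + 36*(4 - 10))*(-19) = (2 + 36*(-6))*(-19) = (2 - 216)*(-19) = -214*(-19) = 4066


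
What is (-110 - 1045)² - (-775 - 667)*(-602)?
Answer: 465941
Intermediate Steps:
(-110 - 1045)² - (-775 - 667)*(-602) = (-1155)² - (-1442)*(-602) = 1334025 - 1*868084 = 1334025 - 868084 = 465941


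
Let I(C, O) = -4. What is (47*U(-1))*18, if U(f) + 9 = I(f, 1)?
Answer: -10998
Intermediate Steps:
U(f) = -13 (U(f) = -9 - 4 = -13)
(47*U(-1))*18 = (47*(-13))*18 = -611*18 = -10998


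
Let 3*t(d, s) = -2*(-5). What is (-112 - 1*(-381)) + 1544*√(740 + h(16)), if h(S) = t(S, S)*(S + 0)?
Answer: 269 + 3088*√1785/3 ≈ 43758.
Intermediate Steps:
t(d, s) = 10/3 (t(d, s) = (-2*(-5))/3 = (⅓)*10 = 10/3)
h(S) = 10*S/3 (h(S) = 10*(S + 0)/3 = 10*S/3)
(-112 - 1*(-381)) + 1544*√(740 + h(16)) = (-112 - 1*(-381)) + 1544*√(740 + (10/3)*16) = (-112 + 381) + 1544*√(740 + 160/3) = 269 + 1544*√(2380/3) = 269 + 1544*(2*√1785/3) = 269 + 3088*√1785/3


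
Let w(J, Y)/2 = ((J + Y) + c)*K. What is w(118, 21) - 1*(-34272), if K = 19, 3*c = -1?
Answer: 118624/3 ≈ 39541.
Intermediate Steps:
c = -⅓ (c = (⅓)*(-1) = -⅓ ≈ -0.33333)
w(J, Y) = -38/3 + 38*J + 38*Y (w(J, Y) = 2*(((J + Y) - ⅓)*19) = 2*((-⅓ + J + Y)*19) = 2*(-19/3 + 19*J + 19*Y) = -38/3 + 38*J + 38*Y)
w(118, 21) - 1*(-34272) = (-38/3 + 38*118 + 38*21) - 1*(-34272) = (-38/3 + 4484 + 798) + 34272 = 15808/3 + 34272 = 118624/3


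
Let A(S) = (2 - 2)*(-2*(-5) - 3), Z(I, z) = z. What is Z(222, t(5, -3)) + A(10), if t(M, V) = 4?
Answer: 4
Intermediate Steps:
A(S) = 0 (A(S) = 0*(10 - 3) = 0*7 = 0)
Z(222, t(5, -3)) + A(10) = 4 + 0 = 4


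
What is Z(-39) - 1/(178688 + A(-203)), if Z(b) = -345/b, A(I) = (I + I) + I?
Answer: 20479072/2315027 ≈ 8.8461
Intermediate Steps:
A(I) = 3*I (A(I) = 2*I + I = 3*I)
Z(-39) - 1/(178688 + A(-203)) = -345/(-39) - 1/(178688 + 3*(-203)) = -345*(-1/39) - 1/(178688 - 609) = 115/13 - 1/178079 = 20479072/2315027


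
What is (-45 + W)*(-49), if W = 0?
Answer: 2205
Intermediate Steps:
(-45 + W)*(-49) = (-45 + 0)*(-49) = -45*(-49) = 2205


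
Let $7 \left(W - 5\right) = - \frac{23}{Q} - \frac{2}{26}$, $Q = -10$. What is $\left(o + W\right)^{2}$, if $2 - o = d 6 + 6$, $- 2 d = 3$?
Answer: $\frac{88153321}{828100} \approx 106.45$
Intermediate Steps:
$d = - \frac{3}{2}$ ($d = \left(- \frac{1}{2}\right) 3 = - \frac{3}{2} \approx -1.5$)
$W = \frac{4839}{910}$ ($W = 5 + \frac{- \frac{23}{-10} - \frac{2}{26}}{7} = 5 + \frac{\left(-23\right) \left(- \frac{1}{10}\right) - \frac{1}{13}}{7} = 5 + \frac{\frac{23}{10} - \frac{1}{13}}{7} = 5 + \frac{1}{7} \cdot \frac{289}{130} = 5 + \frac{289}{910} = \frac{4839}{910} \approx 5.3176$)
$o = 5$ ($o = 2 - \left(\left(- \frac{3}{2}\right) 6 + 6\right) = 2 - \left(-9 + 6\right) = 2 - -3 = 2 + 3 = 5$)
$\left(o + W\right)^{2} = \left(5 + \frac{4839}{910}\right)^{2} = \left(\frac{9389}{910}\right)^{2} = \frac{88153321}{828100}$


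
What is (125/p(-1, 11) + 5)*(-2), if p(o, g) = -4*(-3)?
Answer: -185/6 ≈ -30.833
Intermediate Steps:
p(o, g) = 12
(125/p(-1, 11) + 5)*(-2) = (125/12 + 5)*(-2) = (185/12)*(-2) = -185/6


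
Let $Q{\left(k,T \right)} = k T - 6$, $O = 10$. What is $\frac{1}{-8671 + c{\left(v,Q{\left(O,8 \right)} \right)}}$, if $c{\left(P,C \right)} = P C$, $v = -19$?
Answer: $- \frac{1}{10077} \approx -9.9236 \cdot 10^{-5}$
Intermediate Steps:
$Q{\left(k,T \right)} = -6 + T k$ ($Q{\left(k,T \right)} = T k - 6 = -6 + T k$)
$c{\left(P,C \right)} = C P$
$\frac{1}{-8671 + c{\left(v,Q{\left(O,8 \right)} \right)}} = \frac{1}{-8671 + \left(-6 + 8 \cdot 10\right) \left(-19\right)} = \frac{1}{-8671 + \left(-6 + 80\right) \left(-19\right)} = \frac{1}{-8671 + 74 \left(-19\right)} = \frac{1}{-8671 - 1406} = \frac{1}{-10077} = - \frac{1}{10077}$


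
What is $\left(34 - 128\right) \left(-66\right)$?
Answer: $6204$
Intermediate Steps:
$\left(34 - 128\right) \left(-66\right) = \left(-94\right) \left(-66\right) = 6204$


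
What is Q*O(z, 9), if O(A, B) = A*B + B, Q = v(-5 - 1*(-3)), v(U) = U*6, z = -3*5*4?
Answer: 6372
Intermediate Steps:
z = -60 (z = -15*4 = -60)
v(U) = 6*U
Q = -12 (Q = 6*(-5 - 1*(-3)) = 6*(-5 + 3) = 6*(-2) = -12)
O(A, B) = B + A*B
Q*O(z, 9) = -108*(1 - 60) = -108*(-59) = -12*(-531) = 6372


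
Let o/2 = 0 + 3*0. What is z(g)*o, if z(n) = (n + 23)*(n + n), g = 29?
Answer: 0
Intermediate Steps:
z(n) = 2*n*(23 + n) (z(n) = (23 + n)*(2*n) = 2*n*(23 + n))
o = 0 (o = 2*(0 + 3*0) = 2*(0 + 0) = 2*0 = 0)
z(g)*o = (2*29*(23 + 29))*0 = (2*29*52)*0 = 3016*0 = 0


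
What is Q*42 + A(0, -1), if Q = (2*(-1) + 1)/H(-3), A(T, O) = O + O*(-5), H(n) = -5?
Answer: 62/5 ≈ 12.400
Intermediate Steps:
A(T, O) = -4*O (A(T, O) = O - 5*O = -4*O)
Q = ⅕ (Q = (2*(-1) + 1)/(-5) = (-2 + 1)*(-⅕) = -1*(-⅕) = ⅕ ≈ 0.20000)
Q*42 + A(0, -1) = (⅕)*42 - 4*(-1) = 42/5 + 4 = 62/5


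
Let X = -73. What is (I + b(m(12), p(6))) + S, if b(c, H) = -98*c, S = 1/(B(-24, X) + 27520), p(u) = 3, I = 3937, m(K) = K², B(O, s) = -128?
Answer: -278713599/27392 ≈ -10175.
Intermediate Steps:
S = 1/27392 (S = 1/(-128 + 27520) = 1/27392 ≈ 3.6507e-5)
(I + b(m(12), p(6))) + S = (3937 - 98*12²) + 1/27392 = (3937 - 98*144) + 1/27392 = (3937 - 14112) + 1/27392 = -10175 + 1/27392 = -278713599/27392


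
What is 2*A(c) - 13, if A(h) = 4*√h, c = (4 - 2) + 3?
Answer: -13 + 8*√5 ≈ 4.8885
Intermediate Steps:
c = 5 (c = 2 + 3 = 5)
2*A(c) - 13 = 2*(4*√5) - 13 = 8*√5 - 13 = -13 + 8*√5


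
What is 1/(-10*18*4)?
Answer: -1/720 ≈ -0.0013889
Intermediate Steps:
1/(-10*18*4) = 1/(-180*4) = 1/(-720) = -1/720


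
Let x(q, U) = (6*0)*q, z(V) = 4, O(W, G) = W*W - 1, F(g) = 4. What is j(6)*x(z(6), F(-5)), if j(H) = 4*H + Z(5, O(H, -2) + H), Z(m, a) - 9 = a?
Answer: 0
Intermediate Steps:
O(W, G) = -1 + W**2 (O(W, G) = W**2 - 1 = -1 + W**2)
Z(m, a) = 9 + a
j(H) = 8 + H**2 + 5*H (j(H) = 4*H + (9 + ((-1 + H**2) + H)) = 4*H + (9 + (-1 + H + H**2)) = 4*H + (8 + H + H**2) = 8 + H**2 + 5*H)
x(q, U) = 0 (x(q, U) = 0*q = 0)
j(6)*x(z(6), F(-5)) = (8 + 6**2 + 5*6)*0 = (8 + 36 + 30)*0 = 74*0 = 0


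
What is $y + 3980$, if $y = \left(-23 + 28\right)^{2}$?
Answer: $4005$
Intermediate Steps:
$y = 25$ ($y = 5^{2} = 25$)
$y + 3980 = 25 + 3980 = 4005$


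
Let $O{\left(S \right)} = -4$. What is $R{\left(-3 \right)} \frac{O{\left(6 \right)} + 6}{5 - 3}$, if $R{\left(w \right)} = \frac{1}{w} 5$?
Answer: $- \frac{5}{3} \approx -1.6667$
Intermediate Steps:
$R{\left(w \right)} = \frac{5}{w}$
$R{\left(-3 \right)} \frac{O{\left(6 \right)} + 6}{5 - 3} = \frac{5}{-3} \frac{-4 + 6}{5 - 3} = 5 \left(- \frac{1}{3}\right) \frac{2}{2} = - \frac{5 \cdot 2 \cdot \frac{1}{2}}{3} = \left(- \frac{5}{3}\right) 1 = - \frac{5}{3}$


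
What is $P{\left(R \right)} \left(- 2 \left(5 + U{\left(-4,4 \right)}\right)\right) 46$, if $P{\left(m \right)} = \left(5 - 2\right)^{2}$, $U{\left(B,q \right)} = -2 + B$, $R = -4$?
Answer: $828$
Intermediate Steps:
$P{\left(m \right)} = 9$ ($P{\left(m \right)} = 3^{2} = 9$)
$P{\left(R \right)} \left(- 2 \left(5 + U{\left(-4,4 \right)}\right)\right) 46 = 9 \left(- 2 \left(5 - 6\right)\right) 46 = 9 \left(\left(-2\right) \left(-1\right)\right) 46 = 9 \cdot 2 \cdot 46 = 18 \cdot 46 = 828$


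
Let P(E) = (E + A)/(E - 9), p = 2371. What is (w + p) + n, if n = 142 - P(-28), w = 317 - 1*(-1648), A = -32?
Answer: 165626/37 ≈ 4476.4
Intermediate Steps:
w = 1965 (w = 317 + 1648 = 1965)
P(E) = (-32 + E)/(-9 + E) (P(E) = (E - 32)/(E - 9) = (-32 + E)/(-9 + E))
n = 5194/37 (n = 142 - (-32 - 28)/(-9 - 28) = 142 - (-60)/(-37) = 142 - (-1)*(-60)/37 = 142 - 1*60/37 = 142 - 60/37 = 5194/37 ≈ 140.38)
(w + p) + n = (1965 + 2371) + 5194/37 = 4336 + 5194/37 = 165626/37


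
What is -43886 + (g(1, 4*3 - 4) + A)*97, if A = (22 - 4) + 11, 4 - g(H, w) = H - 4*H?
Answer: -40394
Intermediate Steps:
g(H, w) = 4 + 3*H (g(H, w) = 4 - (H - 4*H) = 4 - (-3)*H = 4 + 3*H)
A = 29 (A = 18 + 11 = 29)
-43886 + (g(1, 4*3 - 4) + A)*97 = -43886 + ((4 + 3*1) + 29)*97 = -43886 + ((4 + 3) + 29)*97 = -43886 + (7 + 29)*97 = -43886 + 36*97 = -43886 + 3492 = -40394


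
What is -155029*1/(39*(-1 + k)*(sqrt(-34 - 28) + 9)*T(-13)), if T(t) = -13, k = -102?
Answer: -465087/2489201 + 155029*I*sqrt(62)/7467603 ≈ -0.18684 + 0.16347*I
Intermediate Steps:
-155029*1/(39*(-1 + k)*(sqrt(-34 - 28) + 9)*T(-13)) = -155029*(-1/(507*(-1 - 102)*(sqrt(-34 - 28) + 9))) = -155029*1/(52221*(sqrt(-62) + 9)) = -155029*1/(52221*(I*sqrt(62) + 9)) = -155029*1/(52221*(9 + I*sqrt(62))) = -155029*(-1/(507*(-927 - 103*I*sqrt(62)))) = -155029*(-1/(13*(-36153 - 4017*I*sqrt(62)))) = -155029/(469989 + 52221*I*sqrt(62))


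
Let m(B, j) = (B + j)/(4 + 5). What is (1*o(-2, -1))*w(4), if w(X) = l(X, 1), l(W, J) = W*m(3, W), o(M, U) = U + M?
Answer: -28/3 ≈ -9.3333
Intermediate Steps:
m(B, j) = B/9 + j/9 (m(B, j) = (B + j)/9 = (B + j)*(1/9) = B/9 + j/9)
o(M, U) = M + U
l(W, J) = W*(1/3 + W/9) (l(W, J) = W*((1/9)*3 + W/9) = W*(1/3 + W/9))
w(X) = X*(3 + X)/9
(1*o(-2, -1))*w(4) = (1*(-2 - 1))*((1/9)*4*(3 + 4)) = (1*(-3))*((1/9)*4*7) = -3*28/9 = -28/3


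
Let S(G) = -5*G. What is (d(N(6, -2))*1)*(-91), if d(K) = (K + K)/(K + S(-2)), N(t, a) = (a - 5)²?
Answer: -8918/59 ≈ -151.15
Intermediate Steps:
N(t, a) = (-5 + a)²
d(K) = 2*K/(10 + K) (d(K) = (K + K)/(K - 5*(-2)) = (2*K)/(K + 10) = (2*K)/(10 + K) = 2*K/(10 + K))
(d(N(6, -2))*1)*(-91) = ((2*(-5 - 2)²/(10 + (-5 - 2)²))*1)*(-91) = ((2*(-7)²/(10 + (-7)²))*1)*(-91) = ((2*49/(10 + 49))*1)*(-91) = ((2*49/59)*1)*(-91) = ((2*49*(1/59))*1)*(-91) = ((98/59)*1)*(-91) = (98/59)*(-91) = -8918/59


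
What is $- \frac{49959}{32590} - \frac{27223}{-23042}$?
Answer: $- \frac{65989427}{187734695} \approx -0.3515$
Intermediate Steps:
$- \frac{49959}{32590} - \frac{27223}{-23042} = \left(-49959\right) \frac{1}{32590} - - \frac{27223}{23042} = - \frac{49959}{32590} + \frac{27223}{23042} = - \frac{65989427}{187734695}$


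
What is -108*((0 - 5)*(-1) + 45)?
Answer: -5400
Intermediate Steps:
-108*((0 - 5)*(-1) + 45) = -108*(-5*(-1) + 45) = -108*(5 + 45) = -108*50 = -5400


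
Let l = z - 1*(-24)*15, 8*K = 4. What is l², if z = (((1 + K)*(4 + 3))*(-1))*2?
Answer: 114921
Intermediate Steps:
K = ½ (K = (⅛)*4 = ½ ≈ 0.50000)
z = -21 (z = (((1 + ½)*(4 + 3))*(-1))*2 = (((3/2)*7)*(-1))*2 = ((21/2)*(-1))*2 = -21/2*2 = -21)
l = 339 (l = -21 - 1*(-24)*15 = -21 + 24*15 = -21 + 360 = 339)
l² = 339² = 114921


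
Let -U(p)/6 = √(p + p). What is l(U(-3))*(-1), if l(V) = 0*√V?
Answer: 0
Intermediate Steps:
U(p) = -6*√2*√p (U(p) = -6*√(p + p) = -6*√2*√p)
l(V) = 0
l(U(-3))*(-1) = 0*(-1) = 0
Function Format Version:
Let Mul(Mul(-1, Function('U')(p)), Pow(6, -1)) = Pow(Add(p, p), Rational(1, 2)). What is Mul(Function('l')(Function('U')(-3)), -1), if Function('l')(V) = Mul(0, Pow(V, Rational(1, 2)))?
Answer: 0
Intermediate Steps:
Function('U')(p) = Mul(-6, Pow(2, Rational(1, 2)), Pow(p, Rational(1, 2))) (Function('U')(p) = Mul(-6, Pow(Add(p, p), Rational(1, 2))) = Mul(-6, Pow(Mul(2, p), Rational(1, 2))) = Mul(-6, Mul(Pow(2, Rational(1, 2)), Pow(p, Rational(1, 2)))) = Mul(-6, Pow(2, Rational(1, 2)), Pow(p, Rational(1, 2))))
Function('l')(V) = 0
Mul(Function('l')(Function('U')(-3)), -1) = Mul(0, -1) = 0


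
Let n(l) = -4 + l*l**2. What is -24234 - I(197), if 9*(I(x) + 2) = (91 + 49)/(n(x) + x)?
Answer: -833703098974/34405047 ≈ -24232.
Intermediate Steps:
n(l) = -4 + l**3
I(x) = -2 + 140/(9*(-4 + x + x**3)) (I(x) = -2 + ((91 + 49)/((-4 + x**3) + x))/9 = -2 + (140/(-4 + x + x**3))/9 = -2 + 140/(9*(-4 + x + x**3)))
-24234 - I(197) = -24234 - (212/9 - 2*197 - 2*197**3)/(-4 + 197 + 197**3) = -24234 - (212/9 - 394 - 2*7645373)/(-4 + 197 + 7645373) = -24234 - (212/9 - 394 - 15290746)/7645566 = -24234 - (-137620048)/(7645566*9) = -24234 - 1*(-68810024/34405047) = -24234 + 68810024/34405047 = -833703098974/34405047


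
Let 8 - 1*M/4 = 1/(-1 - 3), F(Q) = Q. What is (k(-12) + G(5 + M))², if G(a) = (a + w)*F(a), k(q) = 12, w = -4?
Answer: 1700416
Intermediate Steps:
M = 33 (M = 32 - 4/(-1 - 3) = 32 - 4/(-4) = 32 - 4*(-¼) = 32 + 1 = 33)
G(a) = a*(-4 + a) (G(a) = (a - 4)*a = (-4 + a)*a = a*(-4 + a))
(k(-12) + G(5 + M))² = (12 + (5 + 33)*(-4 + (5 + 33)))² = (12 + 38*(-4 + 38))² = (12 + 38*34)² = (12 + 1292)² = 1304² = 1700416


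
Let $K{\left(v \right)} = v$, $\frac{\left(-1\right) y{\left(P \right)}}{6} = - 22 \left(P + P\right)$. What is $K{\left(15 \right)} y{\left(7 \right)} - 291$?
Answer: $27429$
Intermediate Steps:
$y{\left(P \right)} = 264 P$ ($y{\left(P \right)} = - 6 \left(- 22 \left(P + P\right)\right) = - 6 \left(- 22 \cdot 2 P\right) = - 6 \left(- 44 P\right) = 264 P$)
$K{\left(15 \right)} y{\left(7 \right)} - 291 = 15 \cdot 264 \cdot 7 - 291 = 15 \cdot 1848 - 291 = 27720 - 291 = 27429$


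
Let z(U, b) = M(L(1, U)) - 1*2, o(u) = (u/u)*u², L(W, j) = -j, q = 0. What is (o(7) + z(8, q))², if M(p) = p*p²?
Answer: 216225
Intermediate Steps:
M(p) = p³
o(u) = u² (o(u) = 1*u² = u²)
z(U, b) = -2 - U³ (z(U, b) = (-U)³ - 1*2 = -U³ - 2 = -2 - U³)
(o(7) + z(8, q))² = (7² + (-2 - 1*8³))² = (49 + (-2 - 1*512))² = (49 + (-2 - 512))² = (49 - 514)² = (-465)² = 216225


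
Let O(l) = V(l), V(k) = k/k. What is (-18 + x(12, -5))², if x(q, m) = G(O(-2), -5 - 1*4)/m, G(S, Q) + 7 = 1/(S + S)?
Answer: 27889/100 ≈ 278.89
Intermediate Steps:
V(k) = 1
O(l) = 1
G(S, Q) = -7 + 1/(2*S) (G(S, Q) = -7 + 1/(S + S) = -7 + 1/(2*S))
x(q, m) = -13/(2*m) (x(q, m) = (-7 + (½)/1)/m = (-7 + (½)*1)/m = (-7 + ½)/m = -13/(2*m))
(-18 + x(12, -5))² = (-18 - 13/2/(-5))² = (-18 - 13/2*(-⅕))² = (-18 + 13/10)² = (-167/10)² = 27889/100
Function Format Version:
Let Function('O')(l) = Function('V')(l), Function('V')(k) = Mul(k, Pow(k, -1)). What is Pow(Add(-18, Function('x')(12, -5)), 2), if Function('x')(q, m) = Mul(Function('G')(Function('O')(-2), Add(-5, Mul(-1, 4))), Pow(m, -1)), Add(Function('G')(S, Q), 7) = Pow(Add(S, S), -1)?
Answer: Rational(27889, 100) ≈ 278.89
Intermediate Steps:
Function('V')(k) = 1
Function('O')(l) = 1
Function('G')(S, Q) = Add(-7, Mul(Rational(1, 2), Pow(S, -1))) (Function('G')(S, Q) = Add(-7, Pow(Add(S, S), -1)) = Add(-7, Pow(Mul(2, S), -1)) = Add(-7, Mul(Rational(1, 2), Pow(S, -1))))
Function('x')(q, m) = Mul(Rational(-13, 2), Pow(m, -1)) (Function('x')(q, m) = Mul(Add(-7, Mul(Rational(1, 2), Pow(1, -1))), Pow(m, -1)) = Mul(Add(-7, Mul(Rational(1, 2), 1)), Pow(m, -1)) = Mul(Add(-7, Rational(1, 2)), Pow(m, -1)) = Mul(Rational(-13, 2), Pow(m, -1)))
Pow(Add(-18, Function('x')(12, -5)), 2) = Pow(Add(-18, Mul(Rational(-13, 2), Pow(-5, -1))), 2) = Pow(Add(-18, Mul(Rational(-13, 2), Rational(-1, 5))), 2) = Pow(Add(-18, Rational(13, 10)), 2) = Pow(Rational(-167, 10), 2) = Rational(27889, 100)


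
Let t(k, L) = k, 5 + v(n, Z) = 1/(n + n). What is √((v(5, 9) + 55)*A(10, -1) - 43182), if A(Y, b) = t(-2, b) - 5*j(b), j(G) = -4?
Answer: 3*I*√117445/5 ≈ 205.62*I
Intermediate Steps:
v(n, Z) = -5 + 1/(2*n) (v(n, Z) = -5 + 1/(n + n) = -5 + 1/(2*n))
A(Y, b) = 18 (A(Y, b) = -2 - 5*(-4) = -2 + 20 = 18)
√((v(5, 9) + 55)*A(10, -1) - 43182) = √(((-5 + (½)/5) + 55)*18 - 43182) = √(((-5 + (½)*(⅕)) + 55)*18 - 43182) = √(((-5 + ⅒) + 55)*18 - 43182) = √((-49/10 + 55)*18 - 43182) = √((501/10)*18 - 43182) = √(4509/5 - 43182) = √(-211401/5) = 3*I*√117445/5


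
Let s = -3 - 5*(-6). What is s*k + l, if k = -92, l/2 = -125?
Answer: -2734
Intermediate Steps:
l = -250 (l = 2*(-125) = -250)
s = 27 (s = -3 + 30 = 27)
s*k + l = 27*(-92) - 250 = -2484 - 250 = -2734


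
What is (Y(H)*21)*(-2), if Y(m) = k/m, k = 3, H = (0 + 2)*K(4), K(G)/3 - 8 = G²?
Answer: -7/8 ≈ -0.87500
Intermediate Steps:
K(G) = 24 + 3*G²
H = 144 (H = (0 + 2)*(24 + 3*4²) = 2*(24 + 3*16) = 2*(24 + 48) = 2*72 = 144)
Y(m) = 3/m
(Y(H)*21)*(-2) = ((3/144)*21)*(-2) = ((3*(1/144))*21)*(-2) = ((1/48)*21)*(-2) = (7/16)*(-2) = -7/8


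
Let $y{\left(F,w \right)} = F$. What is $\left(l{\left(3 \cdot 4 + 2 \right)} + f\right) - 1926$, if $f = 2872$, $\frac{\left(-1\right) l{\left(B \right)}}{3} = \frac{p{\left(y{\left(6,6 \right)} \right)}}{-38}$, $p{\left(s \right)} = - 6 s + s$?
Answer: $\frac{17929}{19} \approx 943.63$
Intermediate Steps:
$p{\left(s \right)} = - 5 s$
$l{\left(B \right)} = - \frac{45}{19}$ ($l{\left(B \right)} = - 3 \frac{\left(-5\right) 6}{-38} = - 3 \left(\left(-30\right) \left(- \frac{1}{38}\right)\right) = \left(-3\right) \frac{15}{19} = - \frac{45}{19}$)
$\left(l{\left(3 \cdot 4 + 2 \right)} + f\right) - 1926 = \left(- \frac{45}{19} + 2872\right) - 1926 = \frac{54523}{19} - 1926 = \frac{17929}{19}$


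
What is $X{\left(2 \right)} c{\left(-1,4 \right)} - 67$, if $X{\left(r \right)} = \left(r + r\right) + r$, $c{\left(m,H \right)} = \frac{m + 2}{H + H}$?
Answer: $- \frac{265}{4} \approx -66.25$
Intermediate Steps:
$c{\left(m,H \right)} = \frac{2 + m}{2 H}$
$X{\left(r \right)} = 3 r$ ($X{\left(r \right)} = 2 r + r = 3 r$)
$X{\left(2 \right)} c{\left(-1,4 \right)} - 67 = 3 \cdot 2 \frac{2 - 1}{2 \cdot 4} - 67 = 6 \cdot \frac{1}{2} \cdot \frac{1}{4} \cdot 1 - 67 = 6 \cdot \frac{1}{8} - 67 = \frac{3}{4} - 67 = - \frac{265}{4}$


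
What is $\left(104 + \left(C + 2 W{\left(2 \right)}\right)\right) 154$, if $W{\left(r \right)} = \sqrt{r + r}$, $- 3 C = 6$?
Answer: $16324$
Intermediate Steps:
$C = -2$ ($C = \left(- \frac{1}{3}\right) 6 = -2$)
$W{\left(r \right)} = \sqrt{2} \sqrt{r}$ ($W{\left(r \right)} = \sqrt{2 r} = \sqrt{2} \sqrt{r}$)
$\left(104 + \left(C + 2 W{\left(2 \right)}\right)\right) 154 = \left(104 - \left(2 - 2 \sqrt{2} \sqrt{2}\right)\right) 154 = \left(104 + \left(-2 + 2 \cdot 2\right)\right) 154 = \left(104 + \left(-2 + 4\right)\right) 154 = \left(104 + 2\right) 154 = 106 \cdot 154 = 16324$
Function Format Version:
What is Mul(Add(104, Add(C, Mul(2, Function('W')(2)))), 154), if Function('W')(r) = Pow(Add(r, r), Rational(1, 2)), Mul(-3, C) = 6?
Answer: 16324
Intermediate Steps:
C = -2 (C = Mul(Rational(-1, 3), 6) = -2)
Function('W')(r) = Mul(Pow(2, Rational(1, 2)), Pow(r, Rational(1, 2))) (Function('W')(r) = Pow(Mul(2, r), Rational(1, 2)) = Mul(Pow(2, Rational(1, 2)), Pow(r, Rational(1, 2))))
Mul(Add(104, Add(C, Mul(2, Function('W')(2)))), 154) = Mul(Add(104, Add(-2, Mul(2, Mul(Pow(2, Rational(1, 2)), Pow(2, Rational(1, 2)))))), 154) = Mul(Add(104, Add(-2, Mul(2, 2))), 154) = Mul(Add(104, Add(-2, 4)), 154) = Mul(Add(104, 2), 154) = Mul(106, 154) = 16324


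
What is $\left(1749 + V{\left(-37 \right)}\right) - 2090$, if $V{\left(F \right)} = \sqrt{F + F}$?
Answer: $-341 + i \sqrt{74} \approx -341.0 + 8.6023 i$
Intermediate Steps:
$V{\left(F \right)} = \sqrt{2} \sqrt{F}$ ($V{\left(F \right)} = \sqrt{2 F} = \sqrt{2} \sqrt{F}$)
$\left(1749 + V{\left(-37 \right)}\right) - 2090 = \left(1749 + \sqrt{2} \sqrt{-37}\right) - 2090 = \left(1749 + \sqrt{2} i \sqrt{37}\right) - 2090 = \left(1749 + i \sqrt{74}\right) - 2090 = -341 + i \sqrt{74}$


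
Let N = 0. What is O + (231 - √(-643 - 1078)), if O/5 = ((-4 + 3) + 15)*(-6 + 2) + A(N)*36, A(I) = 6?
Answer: 1031 - I*√1721 ≈ 1031.0 - 41.485*I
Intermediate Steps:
O = 800 (O = 5*(((-4 + 3) + 15)*(-6 + 2) + 6*36) = 5*((-1 + 15)*(-4) + 216) = 5*(14*(-4) + 216) = 5*(-56 + 216) = 5*160 = 800)
O + (231 - √(-643 - 1078)) = 800 + (231 - √(-643 - 1078)) = 800 + (231 - √(-1721)) = 800 + (231 - I*√1721) = 1031 - I*√1721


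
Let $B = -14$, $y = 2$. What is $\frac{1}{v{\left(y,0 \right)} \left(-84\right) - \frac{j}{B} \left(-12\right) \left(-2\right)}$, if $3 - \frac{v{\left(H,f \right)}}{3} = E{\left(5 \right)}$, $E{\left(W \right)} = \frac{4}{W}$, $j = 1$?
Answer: $- \frac{35}{19344} \approx -0.0018093$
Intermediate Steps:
$v{\left(H,f \right)} = \frac{33}{5}$ ($v{\left(H,f \right)} = 9 - 3 \cdot \frac{4}{5} = 9 - 3 \cdot 4 \cdot \frac{1}{5} = 9 - \frac{12}{5} = \frac{33}{5}$)
$\frac{1}{v{\left(y,0 \right)} \left(-84\right) - \frac{j}{B} \left(-12\right) \left(-2\right)} = \frac{1}{\frac{33}{5} \left(-84\right) - 1 \frac{1}{-14} \left(-12\right) \left(-2\right)} = \frac{1}{- \frac{2772}{5} - 1 \left(- \frac{1}{14}\right) \left(-12\right) \left(-2\right)} = \frac{1}{- \frac{2772}{5} - \left(- \frac{1}{14}\right) \left(-12\right) \left(-2\right)} = \frac{1}{- \frac{2772}{5} - \frac{6}{7} \left(-2\right)} = \frac{1}{- \frac{2772}{5} - - \frac{12}{7}} = \frac{1}{- \frac{2772}{5} + \frac{12}{7}} = \frac{1}{- \frac{19344}{35}} = - \frac{35}{19344}$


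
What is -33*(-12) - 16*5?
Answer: 316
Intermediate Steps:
-33*(-12) - 16*5 = 396 - 80 = 316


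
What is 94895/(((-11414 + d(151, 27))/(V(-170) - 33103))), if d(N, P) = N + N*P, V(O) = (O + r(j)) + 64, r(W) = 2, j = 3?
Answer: 3151178265/7186 ≈ 4.3852e+5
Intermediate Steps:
V(O) = 66 + O (V(O) = (O + 2) + 64 = (2 + O) + 64 = 66 + O)
94895/(((-11414 + d(151, 27))/(V(-170) - 33103))) = 94895/(((-11414 + 151*(1 + 27))/((66 - 170) - 33103))) = 94895/(((-11414 + 151*28)/(-104 - 33103))) = 94895/(((-11414 + 4228)/(-33207))) = 94895/((-7186*(-1/33207))) = 94895/(7186/33207) = 94895*(33207/7186) = 3151178265/7186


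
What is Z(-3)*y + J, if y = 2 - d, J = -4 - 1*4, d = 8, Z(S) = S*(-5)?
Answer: -98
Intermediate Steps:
Z(S) = -5*S
J = -8 (J = -4 - 4 = -8)
y = -6 (y = 2 - 1*8 = 2 - 8 = -6)
Z(-3)*y + J = -5*(-3)*(-6) - 8 = 15*(-6) - 8 = -90 - 8 = -98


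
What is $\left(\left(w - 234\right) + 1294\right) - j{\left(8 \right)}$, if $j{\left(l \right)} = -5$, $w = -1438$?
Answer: $-373$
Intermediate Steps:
$\left(\left(w - 234\right) + 1294\right) - j{\left(8 \right)} = \left(\left(-1438 - 234\right) + 1294\right) - -5 = \left(-1672 + 1294\right) + 5 = -378 + 5 = -373$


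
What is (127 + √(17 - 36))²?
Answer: (127 + I*√19)² ≈ 16110.0 + 1107.2*I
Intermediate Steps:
(127 + √(17 - 36))² = (127 + √(-19))² = (127 + I*√19)²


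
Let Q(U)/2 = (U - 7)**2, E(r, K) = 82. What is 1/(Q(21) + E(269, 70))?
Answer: 1/474 ≈ 0.0021097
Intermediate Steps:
Q(U) = 2*(-7 + U)**2 (Q(U) = 2*(U - 7)**2 = 2*(-7 + U)**2)
1/(Q(21) + E(269, 70)) = 1/(2*(-7 + 21)**2 + 82) = 1/(2*14**2 + 82) = 1/(2*196 + 82) = 1/(392 + 82) = 1/474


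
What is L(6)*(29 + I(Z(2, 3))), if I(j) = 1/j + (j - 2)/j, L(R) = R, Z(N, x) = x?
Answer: 178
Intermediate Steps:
I(j) = 1/j + (-2 + j)/j
L(6)*(29 + I(Z(2, 3))) = 6*(29 + (-1 + 3)/3) = 6*(29 + (⅓)*2) = 6*(29 + ⅔) = 6*(89/3) = 178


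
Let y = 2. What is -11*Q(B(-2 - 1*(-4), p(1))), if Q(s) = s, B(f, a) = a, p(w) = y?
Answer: -22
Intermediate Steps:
p(w) = 2
-11*Q(B(-2 - 1*(-4), p(1))) = -11*2 = -22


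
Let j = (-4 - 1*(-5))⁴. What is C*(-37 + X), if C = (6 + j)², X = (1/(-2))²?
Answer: -7203/4 ≈ -1800.8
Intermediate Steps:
j = 1 (j = (-4 + 5)⁴ = 1⁴ = 1)
X = ¼ (X = (-½)² = ¼ ≈ 0.25000)
C = 49 (C = (6 + 1)² = 7² = 49)
C*(-37 + X) = 49*(-37 + ¼) = 49*(-147/4) = -7203/4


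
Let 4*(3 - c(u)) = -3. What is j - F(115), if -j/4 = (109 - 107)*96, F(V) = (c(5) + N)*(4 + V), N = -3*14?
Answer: 15135/4 ≈ 3783.8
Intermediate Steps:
N = -42
c(u) = 15/4 (c(u) = 3 - ¼*(-3) = 3 + ¾ = 15/4)
F(V) = -153 - 153*V/4 (F(V) = (15/4 - 42)*(4 + V) = -153*(4 + V)/4 = -153 - 153*V/4)
j = -768 (j = -4*(109 - 107)*96 = -8*96 = -4*192 = -768)
j - F(115) = -768 - (-153 - 153/4*115) = -768 - (-153 - 17595/4) = -768 - 1*(-18207/4) = -768 + 18207/4 = 15135/4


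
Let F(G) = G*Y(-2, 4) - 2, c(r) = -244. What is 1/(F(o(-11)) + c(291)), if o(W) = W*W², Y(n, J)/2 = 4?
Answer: -1/10894 ≈ -9.1794e-5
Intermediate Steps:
Y(n, J) = 8 (Y(n, J) = 2*4 = 8)
o(W) = W³
F(G) = -2 + 8*G (F(G) = G*8 - 2 = 8*G - 2 = -2 + 8*G)
1/(F(o(-11)) + c(291)) = 1/((-2 + 8*(-11)³) - 244) = 1/((-2 + 8*(-1331)) - 244) = 1/((-2 - 10648) - 244) = 1/(-10650 - 244) = 1/(-10894) = -1/10894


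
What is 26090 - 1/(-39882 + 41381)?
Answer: 39108909/1499 ≈ 26090.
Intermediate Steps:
26090 - 1/(-39882 + 41381) = 26090 - 1/1499 = 39108909/1499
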